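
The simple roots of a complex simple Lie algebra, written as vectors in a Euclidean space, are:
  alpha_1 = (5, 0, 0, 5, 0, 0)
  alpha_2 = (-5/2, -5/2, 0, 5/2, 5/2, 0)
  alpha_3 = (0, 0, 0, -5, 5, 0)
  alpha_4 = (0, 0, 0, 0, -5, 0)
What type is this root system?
type F_4

Compute the Cartan integers a_ij = 2(alpha_i, alpha_j)/(alpha_j, alpha_j); the resulting 4x4 Cartan matrix is
[[2, 0, -1, 0], [0, 2, 0, -1], [-1, 0, 2, -2], [0, -1, -1, 2]].
The roots have two lengths (squared-length ratio 2:1); the short ones are alpha_{2,4}. The associated Dynkin diagram is a chain of 4 nodes with a double edge between the middle two (F_4), so the type is F_4.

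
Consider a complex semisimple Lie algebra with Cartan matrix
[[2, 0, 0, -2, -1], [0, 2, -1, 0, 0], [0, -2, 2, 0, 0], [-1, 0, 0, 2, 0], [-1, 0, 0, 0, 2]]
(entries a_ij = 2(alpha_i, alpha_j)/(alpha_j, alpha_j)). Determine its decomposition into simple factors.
The diagram associated to this matrix has two connected components: the simple roots {alpha_2, alpha_3} form a chain of 2 nodes with a double edge at one end; the terminal node there is the unique short simple root (B_2), and {alpha_1, alpha_4, alpha_5} form a chain of 3 nodes with a double edge at one end; the terminal node there is the unique short simple root (B_3). A semisimple Lie algebra decomposes uniquely as the direct sum of simple ideals, one per connected component of its Dynkin diagram, so g ≅ B_2 ⊕ B_3 (dimension 10 + 21 = 31).

B_2 ⊕ B_3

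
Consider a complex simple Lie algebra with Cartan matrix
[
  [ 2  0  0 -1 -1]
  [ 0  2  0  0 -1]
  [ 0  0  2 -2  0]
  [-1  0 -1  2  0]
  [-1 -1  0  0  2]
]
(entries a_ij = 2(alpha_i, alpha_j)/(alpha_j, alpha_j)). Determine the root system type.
The matrix has rank 5 with 2's on the diagonal. Reading the off-diagonal entries as Dynkin edges (a single edge where a_ij = a_ji = -1; a double or triple edge where a_ij * a_ji = 2 or 3), the diagram is a chain of 5 nodes with a double edge at one end; the terminal node there is the unique long simple root (C_5). One simple-root ordering that puts it in standard form is (alpha_2, alpha_5, alpha_1, alpha_4, alpha_3). So the algebra is type C_5, i.e. sp(10).

type C_5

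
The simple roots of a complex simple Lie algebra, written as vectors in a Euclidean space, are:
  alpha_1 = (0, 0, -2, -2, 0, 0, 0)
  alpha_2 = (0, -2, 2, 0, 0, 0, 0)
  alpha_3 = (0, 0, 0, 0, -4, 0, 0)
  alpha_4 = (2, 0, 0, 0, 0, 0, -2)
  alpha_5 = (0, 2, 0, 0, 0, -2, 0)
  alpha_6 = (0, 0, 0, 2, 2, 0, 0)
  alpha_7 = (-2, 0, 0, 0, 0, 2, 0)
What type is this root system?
C_7

Compute the Cartan integers a_ij = 2(alpha_i, alpha_j)/(alpha_j, alpha_j); the resulting 7x7 Cartan matrix is
[[2, -1, 0, 0, 0, -1, 0], [-1, 2, 0, 0, -1, 0, 0], [0, 0, 2, 0, 0, -2, 0], [0, 0, 0, 2, 0, 0, -1], [0, -1, 0, 0, 2, 0, -1], [-1, 0, -1, 0, 0, 2, 0], [0, 0, 0, -1, -1, 0, 2]].
The roots have two lengths (squared-length ratio 2:1); the short ones are alpha_{1,2,4,5,6,7}. The associated Dynkin diagram is a chain of 7 nodes with a double edge at one end; the terminal node there is the unique long simple root (C_7), so the type is C_7 (the algebra sp(14)).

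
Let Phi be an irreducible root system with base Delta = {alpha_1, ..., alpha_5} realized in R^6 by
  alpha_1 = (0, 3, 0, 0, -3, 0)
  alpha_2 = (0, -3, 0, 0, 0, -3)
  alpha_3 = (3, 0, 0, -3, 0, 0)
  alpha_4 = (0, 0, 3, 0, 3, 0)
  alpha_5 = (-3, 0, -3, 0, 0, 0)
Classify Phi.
Compute the Cartan integers a_ij = 2(alpha_i, alpha_j)/(alpha_j, alpha_j); the resulting 5x5 Cartan matrix is
[[2, -1, 0, -1, 0], [-1, 2, 0, 0, 0], [0, 0, 2, 0, -1], [-1, 0, 0, 2, -1], [0, 0, -1, -1, 2]].
All simple roots have the same length, so the diagram is simply laced. The associated Dynkin diagram is a chain of 5 nodes with single edges (A_5), so the type is A_5 (the algebra sl(6)).

A_5 (sl(6))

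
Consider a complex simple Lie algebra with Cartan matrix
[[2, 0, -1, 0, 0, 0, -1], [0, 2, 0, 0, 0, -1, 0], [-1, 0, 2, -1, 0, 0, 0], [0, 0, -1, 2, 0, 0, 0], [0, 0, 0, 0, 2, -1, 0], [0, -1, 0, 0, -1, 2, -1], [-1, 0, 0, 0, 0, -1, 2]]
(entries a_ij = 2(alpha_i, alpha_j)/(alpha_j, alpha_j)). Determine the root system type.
The matrix has rank 7 with 2's on the diagonal. Reading the off-diagonal entries as Dynkin edges (a single edge where a_ij = a_ji = -1; a double or triple edge where a_ij * a_ji = 2 or 3), the diagram is a chain of 5 nodes with a fork of two nodes at one end (D_7). One simple-root ordering that puts it in standard form is (alpha_4, alpha_3, alpha_1, alpha_7, alpha_6, alpha_2, alpha_5). So the algebra is type D_7, i.e. so(14).

type D_7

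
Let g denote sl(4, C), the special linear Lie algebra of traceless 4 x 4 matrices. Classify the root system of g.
This is sl(4), which has dimension 4^2 - 1 = 15 and rank 4 - 1 = 3 (a Cartan subalgebra is the diagonal traceless matrices). In the classification of classical Lie algebras, the special linear algebra sl(n+1) has type A_n; here n = 3, so the Dynkin diagram is a chain of 3 nodes with single edges (A_3). Hence the type is A_3.

type A_3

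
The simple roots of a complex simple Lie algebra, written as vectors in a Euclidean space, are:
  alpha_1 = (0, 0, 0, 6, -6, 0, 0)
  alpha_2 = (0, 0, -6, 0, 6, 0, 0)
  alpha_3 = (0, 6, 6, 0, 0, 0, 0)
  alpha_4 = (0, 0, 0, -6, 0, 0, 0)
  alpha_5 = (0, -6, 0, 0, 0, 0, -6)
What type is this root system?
type B_5

Compute the Cartan integers a_ij = 2(alpha_i, alpha_j)/(alpha_j, alpha_j); the resulting 5x5 Cartan matrix is
[[2, -1, 0, -2, 0], [-1, 2, -1, 0, 0], [0, -1, 2, 0, -1], [-1, 0, 0, 2, 0], [0, 0, -1, 0, 2]].
The roots have two lengths (squared-length ratio 2:1); the short ones are alpha_{4}. The associated Dynkin diagram is a chain of 5 nodes with a double edge at one end; the terminal node there is the unique short simple root (B_5), so the type is B_5 (the algebra so(11)).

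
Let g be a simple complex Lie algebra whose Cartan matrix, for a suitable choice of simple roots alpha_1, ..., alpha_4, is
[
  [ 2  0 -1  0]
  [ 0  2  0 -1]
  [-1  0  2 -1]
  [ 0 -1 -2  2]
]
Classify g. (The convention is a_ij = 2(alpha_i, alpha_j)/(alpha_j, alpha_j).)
F4

The matrix has rank 4 with 2's on the diagonal. Reading the off-diagonal entries as Dynkin edges (a single edge where a_ij = a_ji = -1; a double or triple edge where a_ij * a_ji = 2 or 3), the diagram is a chain of 4 nodes with a double edge between the middle two (F_4). One simple-root ordering that puts it in standard form is (alpha_2, alpha_4, alpha_3, alpha_1). So the algebra is type F_4.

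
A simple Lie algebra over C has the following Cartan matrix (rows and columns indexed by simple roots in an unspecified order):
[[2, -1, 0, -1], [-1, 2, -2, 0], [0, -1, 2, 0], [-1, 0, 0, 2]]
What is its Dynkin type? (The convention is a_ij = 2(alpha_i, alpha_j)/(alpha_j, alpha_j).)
B4

The matrix has rank 4 with 2's on the diagonal. Reading the off-diagonal entries as Dynkin edges (a single edge where a_ij = a_ji = -1; a double or triple edge where a_ij * a_ji = 2 or 3), the diagram is a chain of 4 nodes with a double edge at one end; the terminal node there is the unique short simple root (B_4). One simple-root ordering that puts it in standard form is (alpha_4, alpha_1, alpha_2, alpha_3). So the algebra is type B_4, i.e. so(9).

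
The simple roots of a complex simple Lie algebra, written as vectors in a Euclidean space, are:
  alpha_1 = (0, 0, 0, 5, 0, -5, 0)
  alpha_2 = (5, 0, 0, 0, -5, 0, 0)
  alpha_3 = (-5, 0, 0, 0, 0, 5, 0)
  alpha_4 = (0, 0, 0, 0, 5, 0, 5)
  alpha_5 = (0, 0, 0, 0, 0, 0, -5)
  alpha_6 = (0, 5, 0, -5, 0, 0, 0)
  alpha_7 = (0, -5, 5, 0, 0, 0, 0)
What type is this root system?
B_7

Compute the Cartan integers a_ij = 2(alpha_i, alpha_j)/(alpha_j, alpha_j); the resulting 7x7 Cartan matrix is
[[2, 0, -1, 0, 0, -1, 0], [0, 2, -1, -1, 0, 0, 0], [-1, -1, 2, 0, 0, 0, 0], [0, -1, 0, 2, -2, 0, 0], [0, 0, 0, -1, 2, 0, 0], [-1, 0, 0, 0, 0, 2, -1], [0, 0, 0, 0, 0, -1, 2]].
The roots have two lengths (squared-length ratio 2:1); the short ones are alpha_{5}. The associated Dynkin diagram is a chain of 7 nodes with a double edge at one end; the terminal node there is the unique short simple root (B_7), so the type is B_7 (the algebra so(15)).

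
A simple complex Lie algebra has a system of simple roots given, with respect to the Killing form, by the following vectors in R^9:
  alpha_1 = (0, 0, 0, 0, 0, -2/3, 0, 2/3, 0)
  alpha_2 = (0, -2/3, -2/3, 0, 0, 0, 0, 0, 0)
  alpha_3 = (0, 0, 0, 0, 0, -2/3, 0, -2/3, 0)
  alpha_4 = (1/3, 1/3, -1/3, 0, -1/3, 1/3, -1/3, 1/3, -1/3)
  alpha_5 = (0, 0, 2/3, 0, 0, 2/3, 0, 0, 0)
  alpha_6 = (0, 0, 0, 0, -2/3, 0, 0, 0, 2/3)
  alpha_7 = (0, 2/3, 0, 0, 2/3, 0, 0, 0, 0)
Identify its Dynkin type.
E_7

Compute the Cartan integers a_ij = 2(alpha_i, alpha_j)/(alpha_j, alpha_j); the resulting 7x7 Cartan matrix is
[[2, 0, 0, 0, -1, 0, 0], [0, 2, 0, 0, -1, 0, -1], [0, 0, 2, -1, -1, 0, 0], [0, 0, -1, 2, 0, 0, 0], [-1, -1, -1, 0, 2, 0, 0], [0, 0, 0, 0, 0, 2, -1], [0, -1, 0, 0, 0, -1, 2]].
All simple roots have the same length, so the diagram is simply laced. The associated Dynkin diagram is a chain of 6 nodes with one extra node attached to the third node from one end (E_7), so the type is E_7.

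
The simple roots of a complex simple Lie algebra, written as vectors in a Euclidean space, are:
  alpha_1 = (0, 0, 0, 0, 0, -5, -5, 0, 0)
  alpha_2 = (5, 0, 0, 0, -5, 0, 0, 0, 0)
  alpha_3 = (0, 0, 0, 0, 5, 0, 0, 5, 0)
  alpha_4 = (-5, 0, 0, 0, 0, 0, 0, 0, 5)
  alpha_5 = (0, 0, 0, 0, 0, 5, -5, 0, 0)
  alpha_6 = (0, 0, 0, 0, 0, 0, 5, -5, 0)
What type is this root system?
D_6 (so(12))

Compute the Cartan integers a_ij = 2(alpha_i, alpha_j)/(alpha_j, alpha_j); the resulting 6x6 Cartan matrix is
[[2, 0, 0, 0, 0, -1], [0, 2, -1, -1, 0, 0], [0, -1, 2, 0, 0, -1], [0, -1, 0, 2, 0, 0], [0, 0, 0, 0, 2, -1], [-1, 0, -1, 0, -1, 2]].
All simple roots have the same length, so the diagram is simply laced. The associated Dynkin diagram is a chain of 4 nodes with a fork of two nodes at one end (D_6), so the type is D_6 (the algebra so(12)).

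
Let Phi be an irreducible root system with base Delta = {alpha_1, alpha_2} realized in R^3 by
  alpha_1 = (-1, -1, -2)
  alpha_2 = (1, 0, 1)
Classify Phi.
G_2

Compute the Cartan integers a_ij = 2(alpha_i, alpha_j)/(alpha_j, alpha_j); the resulting 2x2 Cartan matrix is
[[2, -3], [-1, 2]].
The roots have two lengths (squared-length ratio 3:1); the short ones are alpha_{2}. The associated Dynkin diagram is two nodes joined by a triple edge (G_2), so the type is G_2.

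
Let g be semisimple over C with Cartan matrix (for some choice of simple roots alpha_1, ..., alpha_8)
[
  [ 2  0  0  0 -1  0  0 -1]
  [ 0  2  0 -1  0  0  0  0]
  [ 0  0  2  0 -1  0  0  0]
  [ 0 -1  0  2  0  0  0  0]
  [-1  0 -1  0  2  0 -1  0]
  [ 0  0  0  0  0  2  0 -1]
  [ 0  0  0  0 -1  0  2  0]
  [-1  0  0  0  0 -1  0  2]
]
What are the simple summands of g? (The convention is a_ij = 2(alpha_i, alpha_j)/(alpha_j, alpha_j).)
A_2 (sl(3)) + D_6 (so(12))

The diagram associated to this matrix has two connected components: the simple roots {alpha_2, alpha_4} form a chain of 2 nodes with single edges (A_2), and {alpha_1, alpha_3, alpha_5, alpha_6, alpha_7, alpha_8} form a chain of 4 nodes with a fork of two nodes at one end (D_6). A semisimple Lie algebra decomposes uniquely as the direct sum of simple ideals, one per connected component of its Dynkin diagram, so g ≅ A_2 ⊕ D_6 (dimension 8 + 66 = 74).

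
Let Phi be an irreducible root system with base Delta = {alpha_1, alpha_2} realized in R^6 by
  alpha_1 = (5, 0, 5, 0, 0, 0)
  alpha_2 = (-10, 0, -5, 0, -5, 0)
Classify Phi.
Compute the Cartan integers a_ij = 2(alpha_i, alpha_j)/(alpha_j, alpha_j); the resulting 2x2 Cartan matrix is
[[2, -1], [-3, 2]].
The roots have two lengths (squared-length ratio 3:1); the short ones are alpha_{1}. The associated Dynkin diagram is two nodes joined by a triple edge (G_2), so the type is G_2.

G2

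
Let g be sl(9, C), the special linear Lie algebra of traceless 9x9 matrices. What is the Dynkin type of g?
This is sl(9), which has dimension 9^2 - 1 = 80 and rank 9 - 1 = 8 (a Cartan subalgebra is the diagonal traceless matrices). In the classification of classical Lie algebras, the special linear algebra sl(n+1) has type A_n; here n = 8, so the Dynkin diagram is a chain of 8 nodes with single edges (A_8). Hence the type is A_8.

A_8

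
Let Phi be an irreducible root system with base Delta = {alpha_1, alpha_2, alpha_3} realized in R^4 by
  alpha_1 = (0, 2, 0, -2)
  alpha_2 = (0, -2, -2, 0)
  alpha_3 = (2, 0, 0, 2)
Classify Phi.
A3

Compute the Cartan integers a_ij = 2(alpha_i, alpha_j)/(alpha_j, alpha_j); the resulting 3x3 Cartan matrix is
[[2, -1, -1], [-1, 2, 0], [-1, 0, 2]].
All simple roots have the same length, so the diagram is simply laced. The associated Dynkin diagram is a chain of 3 nodes with single edges (A_3), so the type is A_3 (the algebra sl(4)).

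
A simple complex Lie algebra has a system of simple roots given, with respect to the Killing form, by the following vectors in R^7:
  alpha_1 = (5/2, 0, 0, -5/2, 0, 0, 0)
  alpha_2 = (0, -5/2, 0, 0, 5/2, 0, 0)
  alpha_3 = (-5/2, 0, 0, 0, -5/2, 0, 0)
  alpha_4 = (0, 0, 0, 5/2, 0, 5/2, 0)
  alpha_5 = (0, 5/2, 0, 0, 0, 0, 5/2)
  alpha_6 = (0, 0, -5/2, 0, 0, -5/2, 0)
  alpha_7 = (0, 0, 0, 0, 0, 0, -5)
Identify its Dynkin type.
C7

Compute the Cartan integers a_ij = 2(alpha_i, alpha_j)/(alpha_j, alpha_j); the resulting 7x7 Cartan matrix is
[[2, 0, -1, -1, 0, 0, 0], [0, 2, -1, 0, -1, 0, 0], [-1, -1, 2, 0, 0, 0, 0], [-1, 0, 0, 2, 0, -1, 0], [0, -1, 0, 0, 2, 0, -1], [0, 0, 0, -1, 0, 2, 0], [0, 0, 0, 0, -2, 0, 2]].
The roots have two lengths (squared-length ratio 2:1); the short ones are alpha_{1,2,3,4,5,6}. The associated Dynkin diagram is a chain of 7 nodes with a double edge at one end; the terminal node there is the unique long simple root (C_7), so the type is C_7 (the algebra sp(14)).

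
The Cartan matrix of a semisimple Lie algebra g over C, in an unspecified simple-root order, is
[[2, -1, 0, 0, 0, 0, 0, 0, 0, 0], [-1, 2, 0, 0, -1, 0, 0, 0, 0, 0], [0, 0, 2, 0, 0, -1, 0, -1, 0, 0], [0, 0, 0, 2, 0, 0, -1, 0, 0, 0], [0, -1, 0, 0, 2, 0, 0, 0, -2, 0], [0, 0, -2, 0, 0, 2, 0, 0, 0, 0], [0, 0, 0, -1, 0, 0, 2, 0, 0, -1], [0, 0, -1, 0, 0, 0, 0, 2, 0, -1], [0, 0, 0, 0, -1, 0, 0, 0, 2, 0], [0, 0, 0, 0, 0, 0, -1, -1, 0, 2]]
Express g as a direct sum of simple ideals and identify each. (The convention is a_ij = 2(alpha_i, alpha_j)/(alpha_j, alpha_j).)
type B_4 ⊕ type C_6

The diagram associated to this matrix has two connected components: the simple roots {alpha_1, alpha_2, alpha_5, alpha_9} form a chain of 4 nodes with a double edge at one end; the terminal node there is the unique short simple root (B_4), and {alpha_3, alpha_4, alpha_6, alpha_7, alpha_8, alpha_10} form a chain of 6 nodes with a double edge at one end; the terminal node there is the unique long simple root (C_6). A semisimple Lie algebra decomposes uniquely as the direct sum of simple ideals, one per connected component of its Dynkin diagram, so g ≅ B_4 ⊕ C_6 (dimension 36 + 78 = 114).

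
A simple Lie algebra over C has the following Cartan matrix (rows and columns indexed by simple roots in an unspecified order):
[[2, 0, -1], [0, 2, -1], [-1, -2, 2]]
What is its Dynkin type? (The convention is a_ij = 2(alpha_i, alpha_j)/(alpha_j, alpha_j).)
The matrix has rank 3 with 2's on the diagonal. Reading the off-diagonal entries as Dynkin edges (a single edge where a_ij = a_ji = -1; a double or triple edge where a_ij * a_ji = 2 or 3), the diagram is a chain of 3 nodes with a double edge at one end; the terminal node there is the unique short simple root (B_3). One simple-root ordering that puts it in standard form is (alpha_1, alpha_3, alpha_2). So the algebra is type B_3, i.e. so(7).

B3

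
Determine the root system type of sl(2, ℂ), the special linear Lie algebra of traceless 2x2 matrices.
This is sl(2), which has dimension 2^2 - 1 = 3 and rank 2 - 1 = 1 (a Cartan subalgebra is the diagonal traceless matrices). In the classification of classical Lie algebras, the special linear algebra sl(n+1) has type A_n; here n = 1, so the Dynkin diagram is a chain of 1 nodes with single edges (A_1). Hence the type is A_1.

A1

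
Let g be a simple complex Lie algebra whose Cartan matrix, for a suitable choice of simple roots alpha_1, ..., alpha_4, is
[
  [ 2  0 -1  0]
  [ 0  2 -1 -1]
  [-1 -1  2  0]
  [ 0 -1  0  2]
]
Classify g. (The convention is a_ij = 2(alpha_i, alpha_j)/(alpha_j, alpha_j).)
A_4

The matrix has rank 4 with 2's on the diagonal. Reading the off-diagonal entries as Dynkin edges (a single edge where a_ij = a_ji = -1; a double or triple edge where a_ij * a_ji = 2 or 3), the diagram is a chain of 4 nodes with single edges (A_4). One simple-root ordering that puts it in standard form is (alpha_1, alpha_3, alpha_2, alpha_4). So the algebra is type A_4, i.e. sl(5).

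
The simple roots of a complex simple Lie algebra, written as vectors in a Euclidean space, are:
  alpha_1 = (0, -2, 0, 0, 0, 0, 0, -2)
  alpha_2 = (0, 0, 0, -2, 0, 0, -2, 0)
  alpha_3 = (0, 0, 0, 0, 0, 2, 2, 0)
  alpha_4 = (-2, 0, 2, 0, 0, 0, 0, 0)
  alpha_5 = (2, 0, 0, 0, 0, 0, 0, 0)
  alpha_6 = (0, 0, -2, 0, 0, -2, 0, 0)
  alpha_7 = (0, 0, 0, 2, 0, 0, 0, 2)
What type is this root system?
Compute the Cartan integers a_ij = 2(alpha_i, alpha_j)/(alpha_j, alpha_j); the resulting 7x7 Cartan matrix is
[[2, 0, 0, 0, 0, 0, -1], [0, 2, -1, 0, 0, 0, -1], [0, -1, 2, 0, 0, -1, 0], [0, 0, 0, 2, -2, -1, 0], [0, 0, 0, -1, 2, 0, 0], [0, 0, -1, -1, 0, 2, 0], [-1, -1, 0, 0, 0, 0, 2]].
The roots have two lengths (squared-length ratio 2:1); the short ones are alpha_{5}. The associated Dynkin diagram is a chain of 7 nodes with a double edge at one end; the terminal node there is the unique short simple root (B_7), so the type is B_7 (the algebra so(15)).

type B_7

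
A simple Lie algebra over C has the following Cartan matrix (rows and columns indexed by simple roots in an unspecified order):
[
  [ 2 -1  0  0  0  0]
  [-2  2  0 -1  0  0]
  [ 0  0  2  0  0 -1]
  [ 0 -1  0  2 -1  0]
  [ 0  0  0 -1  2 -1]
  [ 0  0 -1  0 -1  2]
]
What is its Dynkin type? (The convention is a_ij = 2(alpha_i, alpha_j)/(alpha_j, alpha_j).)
The matrix has rank 6 with 2's on the diagonal. Reading the off-diagonal entries as Dynkin edges (a single edge where a_ij = a_ji = -1; a double or triple edge where a_ij * a_ji = 2 or 3), the diagram is a chain of 6 nodes with a double edge at one end; the terminal node there is the unique short simple root (B_6). One simple-root ordering that puts it in standard form is (alpha_3, alpha_6, alpha_5, alpha_4, alpha_2, alpha_1). So the algebra is type B_6, i.e. so(13).

B_6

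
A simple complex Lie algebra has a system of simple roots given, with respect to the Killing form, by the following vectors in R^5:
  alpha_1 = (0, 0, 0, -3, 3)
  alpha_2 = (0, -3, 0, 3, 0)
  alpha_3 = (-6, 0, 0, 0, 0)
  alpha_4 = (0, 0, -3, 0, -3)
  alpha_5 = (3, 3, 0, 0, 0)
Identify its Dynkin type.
C_5 (sp(10))

Compute the Cartan integers a_ij = 2(alpha_i, alpha_j)/(alpha_j, alpha_j); the resulting 5x5 Cartan matrix is
[[2, -1, 0, -1, 0], [-1, 2, 0, 0, -1], [0, 0, 2, 0, -2], [-1, 0, 0, 2, 0], [0, -1, -1, 0, 2]].
The roots have two lengths (squared-length ratio 2:1); the short ones are alpha_{1,2,4,5}. The associated Dynkin diagram is a chain of 5 nodes with a double edge at one end; the terminal node there is the unique long simple root (C_5), so the type is C_5 (the algebra sp(10)).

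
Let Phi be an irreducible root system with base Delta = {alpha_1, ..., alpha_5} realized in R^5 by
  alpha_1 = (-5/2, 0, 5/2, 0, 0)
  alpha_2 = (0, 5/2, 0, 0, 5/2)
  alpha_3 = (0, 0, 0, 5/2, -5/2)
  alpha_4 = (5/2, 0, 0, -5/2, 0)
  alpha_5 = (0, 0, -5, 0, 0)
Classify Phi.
C5

Compute the Cartan integers a_ij = 2(alpha_i, alpha_j)/(alpha_j, alpha_j); the resulting 5x5 Cartan matrix is
[[2, 0, 0, -1, -1], [0, 2, -1, 0, 0], [0, -1, 2, -1, 0], [-1, 0, -1, 2, 0], [-2, 0, 0, 0, 2]].
The roots have two lengths (squared-length ratio 2:1); the short ones are alpha_{1,2,3,4}. The associated Dynkin diagram is a chain of 5 nodes with a double edge at one end; the terminal node there is the unique long simple root (C_5), so the type is C_5 (the algebra sp(10)).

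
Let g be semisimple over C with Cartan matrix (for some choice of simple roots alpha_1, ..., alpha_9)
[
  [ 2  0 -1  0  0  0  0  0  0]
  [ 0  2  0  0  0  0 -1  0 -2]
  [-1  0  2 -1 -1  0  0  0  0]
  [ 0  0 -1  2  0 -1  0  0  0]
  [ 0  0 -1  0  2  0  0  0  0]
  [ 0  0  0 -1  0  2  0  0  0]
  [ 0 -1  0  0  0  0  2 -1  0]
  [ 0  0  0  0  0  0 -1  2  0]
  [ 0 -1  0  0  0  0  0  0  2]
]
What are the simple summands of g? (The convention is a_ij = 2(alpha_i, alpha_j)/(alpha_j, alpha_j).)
The diagram associated to this matrix has two connected components: the simple roots {alpha_2, alpha_7, alpha_8, alpha_9} form a chain of 4 nodes with a double edge at one end; the terminal node there is the unique short simple root (B_4), and {alpha_1, alpha_3, alpha_4, alpha_5, alpha_6} form a chain of 3 nodes with a fork of two nodes at one end (D_5). A semisimple Lie algebra decomposes uniquely as the direct sum of simple ideals, one per connected component of its Dynkin diagram, so g ≅ B_4 ⊕ D_5 (dimension 36 + 45 = 81).

B4 + D5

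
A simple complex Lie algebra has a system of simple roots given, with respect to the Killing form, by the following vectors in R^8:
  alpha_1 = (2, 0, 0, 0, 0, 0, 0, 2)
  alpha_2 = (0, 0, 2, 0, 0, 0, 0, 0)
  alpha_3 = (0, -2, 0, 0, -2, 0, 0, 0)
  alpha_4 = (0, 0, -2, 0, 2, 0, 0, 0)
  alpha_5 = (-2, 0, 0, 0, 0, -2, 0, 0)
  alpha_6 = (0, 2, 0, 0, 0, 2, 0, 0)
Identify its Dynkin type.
B6

Compute the Cartan integers a_ij = 2(alpha_i, alpha_j)/(alpha_j, alpha_j); the resulting 6x6 Cartan matrix is
[[2, 0, 0, 0, -1, 0], [0, 2, 0, -1, 0, 0], [0, 0, 2, -1, 0, -1], [0, -2, -1, 2, 0, 0], [-1, 0, 0, 0, 2, -1], [0, 0, -1, 0, -1, 2]].
The roots have two lengths (squared-length ratio 2:1); the short ones are alpha_{2}. The associated Dynkin diagram is a chain of 6 nodes with a double edge at one end; the terminal node there is the unique short simple root (B_6), so the type is B_6 (the algebra so(13)).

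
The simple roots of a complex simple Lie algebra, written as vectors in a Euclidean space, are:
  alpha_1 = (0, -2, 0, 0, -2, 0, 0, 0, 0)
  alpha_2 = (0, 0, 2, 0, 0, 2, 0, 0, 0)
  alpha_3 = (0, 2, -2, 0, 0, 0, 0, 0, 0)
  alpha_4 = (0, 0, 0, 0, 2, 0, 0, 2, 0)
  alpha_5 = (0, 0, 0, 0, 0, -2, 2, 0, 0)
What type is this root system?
Compute the Cartan integers a_ij = 2(alpha_i, alpha_j)/(alpha_j, alpha_j); the resulting 5x5 Cartan matrix is
[[2, 0, -1, -1, 0], [0, 2, -1, 0, -1], [-1, -1, 2, 0, 0], [-1, 0, 0, 2, 0], [0, -1, 0, 0, 2]].
All simple roots have the same length, so the diagram is simply laced. The associated Dynkin diagram is a chain of 5 nodes with single edges (A_5), so the type is A_5 (the algebra sl(6)).

A_5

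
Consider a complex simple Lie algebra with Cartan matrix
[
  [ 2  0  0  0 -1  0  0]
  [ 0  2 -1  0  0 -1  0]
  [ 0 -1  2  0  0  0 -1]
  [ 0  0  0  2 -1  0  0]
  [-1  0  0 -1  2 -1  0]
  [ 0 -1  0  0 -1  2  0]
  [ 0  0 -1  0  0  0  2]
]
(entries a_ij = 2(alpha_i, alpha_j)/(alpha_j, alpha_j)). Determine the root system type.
D7

The matrix has rank 7 with 2's on the diagonal. Reading the off-diagonal entries as Dynkin edges (a single edge where a_ij = a_ji = -1; a double or triple edge where a_ij * a_ji = 2 or 3), the diagram is a chain of 5 nodes with a fork of two nodes at one end (D_7). One simple-root ordering that puts it in standard form is (alpha_7, alpha_3, alpha_2, alpha_6, alpha_5, alpha_4, alpha_1). So the algebra is type D_7, i.e. so(14).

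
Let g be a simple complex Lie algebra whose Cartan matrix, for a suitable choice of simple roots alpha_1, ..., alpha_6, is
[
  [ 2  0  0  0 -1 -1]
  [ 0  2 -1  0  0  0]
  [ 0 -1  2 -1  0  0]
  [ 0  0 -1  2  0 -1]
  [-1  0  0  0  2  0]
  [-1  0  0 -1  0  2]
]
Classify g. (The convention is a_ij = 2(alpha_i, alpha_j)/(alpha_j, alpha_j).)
The matrix has rank 6 with 2's on the diagonal. Reading the off-diagonal entries as Dynkin edges (a single edge where a_ij = a_ji = -1; a double or triple edge where a_ij * a_ji = 2 or 3), the diagram is a chain of 6 nodes with single edges (A_6). One simple-root ordering that puts it in standard form is (alpha_5, alpha_1, alpha_6, alpha_4, alpha_3, alpha_2). So the algebra is type A_6, i.e. sl(7).

A_6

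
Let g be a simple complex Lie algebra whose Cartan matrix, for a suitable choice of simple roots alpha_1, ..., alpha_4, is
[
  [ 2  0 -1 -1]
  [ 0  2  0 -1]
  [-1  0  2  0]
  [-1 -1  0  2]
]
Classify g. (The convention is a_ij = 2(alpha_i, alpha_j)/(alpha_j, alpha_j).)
The matrix has rank 4 with 2's on the diagonal. Reading the off-diagonal entries as Dynkin edges (a single edge where a_ij = a_ji = -1; a double or triple edge where a_ij * a_ji = 2 or 3), the diagram is a chain of 4 nodes with single edges (A_4). One simple-root ordering that puts it in standard form is (alpha_3, alpha_1, alpha_4, alpha_2). So the algebra is type A_4, i.e. sl(5).

A_4 (sl(5))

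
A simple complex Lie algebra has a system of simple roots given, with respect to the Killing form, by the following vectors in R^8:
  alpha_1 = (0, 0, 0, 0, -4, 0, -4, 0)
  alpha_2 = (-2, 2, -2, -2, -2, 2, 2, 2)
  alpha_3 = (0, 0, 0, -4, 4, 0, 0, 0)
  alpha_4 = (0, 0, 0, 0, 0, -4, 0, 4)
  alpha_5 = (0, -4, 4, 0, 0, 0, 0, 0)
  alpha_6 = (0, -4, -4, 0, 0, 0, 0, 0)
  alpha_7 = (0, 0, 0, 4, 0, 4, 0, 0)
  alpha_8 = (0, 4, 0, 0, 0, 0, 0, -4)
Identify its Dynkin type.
E_8

Compute the Cartan integers a_ij = 2(alpha_i, alpha_j)/(alpha_j, alpha_j); the resulting 8x8 Cartan matrix is
[[2, 0, -1, 0, 0, 0, 0, 0], [0, 2, 0, 0, -1, 0, 0, 0], [-1, 0, 2, 0, 0, 0, -1, 0], [0, 0, 0, 2, 0, 0, -1, -1], [0, -1, 0, 0, 2, 0, 0, -1], [0, 0, 0, 0, 0, 2, 0, -1], [0, 0, -1, -1, 0, 0, 2, 0], [0, 0, 0, -1, -1, -1, 0, 2]].
All simple roots have the same length, so the diagram is simply laced. The associated Dynkin diagram is a chain of 7 nodes with one extra node attached to the third node from one end (E_8), so the type is E_8.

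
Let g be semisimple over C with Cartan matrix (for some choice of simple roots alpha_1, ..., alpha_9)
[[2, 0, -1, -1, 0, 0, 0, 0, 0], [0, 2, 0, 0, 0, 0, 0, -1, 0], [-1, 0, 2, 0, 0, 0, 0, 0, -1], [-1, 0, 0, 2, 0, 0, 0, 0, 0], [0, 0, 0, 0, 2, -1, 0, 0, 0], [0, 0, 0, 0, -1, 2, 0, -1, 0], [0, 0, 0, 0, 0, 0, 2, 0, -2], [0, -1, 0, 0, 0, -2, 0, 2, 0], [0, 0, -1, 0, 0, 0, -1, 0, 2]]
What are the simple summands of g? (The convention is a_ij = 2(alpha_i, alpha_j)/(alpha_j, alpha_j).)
The diagram associated to this matrix has two connected components: the simple roots {alpha_1, alpha_3, alpha_4, alpha_7, alpha_9} form a chain of 5 nodes with a double edge at one end; the terminal node there is the unique long simple root (C_5), and {alpha_2, alpha_5, alpha_6, alpha_8} form a chain of 4 nodes with a double edge between the middle two (F_4). A semisimple Lie algebra decomposes uniquely as the direct sum of simple ideals, one per connected component of its Dynkin diagram, so g ≅ C_5 ⊕ F_4 (dimension 55 + 52 = 107).

type C_5 ⊕ type F_4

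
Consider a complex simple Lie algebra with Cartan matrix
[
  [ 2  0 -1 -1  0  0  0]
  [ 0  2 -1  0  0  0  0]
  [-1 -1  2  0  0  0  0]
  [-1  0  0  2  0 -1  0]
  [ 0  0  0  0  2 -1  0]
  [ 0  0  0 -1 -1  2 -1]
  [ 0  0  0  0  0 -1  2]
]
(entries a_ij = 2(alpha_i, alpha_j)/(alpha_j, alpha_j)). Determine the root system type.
type D_7

The matrix has rank 7 with 2's on the diagonal. Reading the off-diagonal entries as Dynkin edges (a single edge where a_ij = a_ji = -1; a double or triple edge where a_ij * a_ji = 2 or 3), the diagram is a chain of 5 nodes with a fork of two nodes at one end (D_7). One simple-root ordering that puts it in standard form is (alpha_2, alpha_3, alpha_1, alpha_4, alpha_6, alpha_5, alpha_7). So the algebra is type D_7, i.e. so(14).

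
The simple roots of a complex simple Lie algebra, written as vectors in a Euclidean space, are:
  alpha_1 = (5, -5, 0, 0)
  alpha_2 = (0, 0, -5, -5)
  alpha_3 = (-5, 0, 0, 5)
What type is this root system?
A_3 (sl(4))

Compute the Cartan integers a_ij = 2(alpha_i, alpha_j)/(alpha_j, alpha_j); the resulting 3x3 Cartan matrix is
[[2, 0, -1], [0, 2, -1], [-1, -1, 2]].
All simple roots have the same length, so the diagram is simply laced. The associated Dynkin diagram is a chain of 3 nodes with single edges (A_3), so the type is A_3 (the algebra sl(4)).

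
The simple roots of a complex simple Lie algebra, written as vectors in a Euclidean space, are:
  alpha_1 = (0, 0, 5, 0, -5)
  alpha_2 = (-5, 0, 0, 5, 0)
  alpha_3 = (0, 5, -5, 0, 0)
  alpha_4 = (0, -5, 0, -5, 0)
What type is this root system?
A4

Compute the Cartan integers a_ij = 2(alpha_i, alpha_j)/(alpha_j, alpha_j); the resulting 4x4 Cartan matrix is
[[2, 0, -1, 0], [0, 2, 0, -1], [-1, 0, 2, -1], [0, -1, -1, 2]].
All simple roots have the same length, so the diagram is simply laced. The associated Dynkin diagram is a chain of 4 nodes with single edges (A_4), so the type is A_4 (the algebra sl(5)).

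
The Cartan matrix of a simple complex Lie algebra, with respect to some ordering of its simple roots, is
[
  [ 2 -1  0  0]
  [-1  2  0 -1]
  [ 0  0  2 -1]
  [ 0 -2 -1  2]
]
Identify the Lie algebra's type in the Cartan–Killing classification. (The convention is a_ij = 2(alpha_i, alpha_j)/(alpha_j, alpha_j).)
The matrix has rank 4 with 2's on the diagonal. Reading the off-diagonal entries as Dynkin edges (a single edge where a_ij = a_ji = -1; a double or triple edge where a_ij * a_ji = 2 or 3), the diagram is a chain of 4 nodes with a double edge between the middle two (F_4). One simple-root ordering that puts it in standard form is (alpha_3, alpha_4, alpha_2, alpha_1). So the algebra is type F_4.

F_4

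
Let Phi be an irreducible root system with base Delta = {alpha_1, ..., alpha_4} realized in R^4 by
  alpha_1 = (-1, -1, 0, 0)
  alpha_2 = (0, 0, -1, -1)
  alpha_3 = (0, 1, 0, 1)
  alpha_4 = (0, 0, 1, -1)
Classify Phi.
type D_4

Compute the Cartan integers a_ij = 2(alpha_i, alpha_j)/(alpha_j, alpha_j); the resulting 4x4 Cartan matrix is
[[2, 0, -1, 0], [0, 2, -1, 0], [-1, -1, 2, -1], [0, 0, -1, 2]].
All simple roots have the same length, so the diagram is simply laced. The associated Dynkin diagram is a chain of 2 nodes with a fork of two nodes at one end (D_4), so the type is D_4 (the algebra so(8)).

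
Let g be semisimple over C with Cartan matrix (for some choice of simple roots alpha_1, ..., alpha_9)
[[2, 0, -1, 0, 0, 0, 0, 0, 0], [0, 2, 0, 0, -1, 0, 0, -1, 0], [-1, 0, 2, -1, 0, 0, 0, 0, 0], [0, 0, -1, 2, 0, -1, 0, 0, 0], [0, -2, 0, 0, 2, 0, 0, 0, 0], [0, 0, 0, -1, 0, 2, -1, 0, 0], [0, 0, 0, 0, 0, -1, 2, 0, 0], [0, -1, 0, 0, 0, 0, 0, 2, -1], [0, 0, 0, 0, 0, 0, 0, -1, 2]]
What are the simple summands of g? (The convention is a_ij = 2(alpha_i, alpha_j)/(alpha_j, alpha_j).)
The diagram associated to this matrix has two connected components: the simple roots {alpha_1, alpha_3, alpha_4, alpha_6, alpha_7} form a chain of 5 nodes with single edges (A_5), and {alpha_2, alpha_5, alpha_8, alpha_9} form a chain of 4 nodes with a double edge at one end; the terminal node there is the unique long simple root (C_4). A semisimple Lie algebra decomposes uniquely as the direct sum of simple ideals, one per connected component of its Dynkin diagram, so g ≅ A_5 ⊕ C_4 (dimension 35 + 36 = 71).

A5 + C4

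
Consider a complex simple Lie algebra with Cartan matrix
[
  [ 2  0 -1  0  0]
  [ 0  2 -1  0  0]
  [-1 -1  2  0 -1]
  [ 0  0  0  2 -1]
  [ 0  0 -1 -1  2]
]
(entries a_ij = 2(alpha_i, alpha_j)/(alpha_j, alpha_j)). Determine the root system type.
The matrix has rank 5 with 2's on the diagonal. Reading the off-diagonal entries as Dynkin edges (a single edge where a_ij = a_ji = -1; a double or triple edge where a_ij * a_ji = 2 or 3), the diagram is a chain of 3 nodes with a fork of two nodes at one end (D_5). One simple-root ordering that puts it in standard form is (alpha_4, alpha_5, alpha_3, alpha_1, alpha_2). So the algebra is type D_5, i.e. so(10).

D_5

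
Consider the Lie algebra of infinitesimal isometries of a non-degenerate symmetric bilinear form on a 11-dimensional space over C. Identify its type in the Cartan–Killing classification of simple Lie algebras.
This is so(11) with 11 odd, which has dimension 11(11-1)/2 = 55 and rank (11-1)/2 = 5. In the classification of classical Lie algebras, the orthogonal algebra so(2n+1) in an odd number of variables has type B_n; here n = 5, so the Dynkin diagram is a chain of 5 nodes with a double edge at one end; the terminal node there is the unique short simple root (B_5). Hence the type is B_5.

type B_5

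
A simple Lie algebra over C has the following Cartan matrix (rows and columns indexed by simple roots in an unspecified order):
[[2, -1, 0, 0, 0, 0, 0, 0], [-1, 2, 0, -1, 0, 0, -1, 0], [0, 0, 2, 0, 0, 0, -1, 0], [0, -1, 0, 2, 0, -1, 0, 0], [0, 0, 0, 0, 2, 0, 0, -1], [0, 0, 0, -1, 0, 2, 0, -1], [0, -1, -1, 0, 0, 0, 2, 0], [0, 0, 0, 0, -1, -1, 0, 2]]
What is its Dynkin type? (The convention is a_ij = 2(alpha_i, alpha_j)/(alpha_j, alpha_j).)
The matrix has rank 8 with 2's on the diagonal. Reading the off-diagonal entries as Dynkin edges (a single edge where a_ij = a_ji = -1; a double or triple edge where a_ij * a_ji = 2 or 3), the diagram is a chain of 7 nodes with one extra node attached to the third node from one end (E_8). One simple-root ordering that puts it in standard form is (alpha_3, alpha_1, alpha_7, alpha_2, alpha_4, alpha_6, alpha_8, alpha_5). So the algebra is type E_8.

E8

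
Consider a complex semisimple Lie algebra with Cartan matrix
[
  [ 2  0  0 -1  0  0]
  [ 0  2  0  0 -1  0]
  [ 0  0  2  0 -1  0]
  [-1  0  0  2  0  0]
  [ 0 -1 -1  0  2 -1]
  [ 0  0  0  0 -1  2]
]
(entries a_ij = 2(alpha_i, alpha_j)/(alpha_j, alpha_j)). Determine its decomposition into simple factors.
The diagram associated to this matrix has two connected components: the simple roots {alpha_1, alpha_4} form a chain of 2 nodes with single edges (A_2), and {alpha_2, alpha_3, alpha_5, alpha_6} form a chain of 2 nodes with a fork of two nodes at one end (D_4). A semisimple Lie algebra decomposes uniquely as the direct sum of simple ideals, one per connected component of its Dynkin diagram, so g ≅ A_2 ⊕ D_4 (dimension 8 + 28 = 36).

type A_2 ⊕ type D_4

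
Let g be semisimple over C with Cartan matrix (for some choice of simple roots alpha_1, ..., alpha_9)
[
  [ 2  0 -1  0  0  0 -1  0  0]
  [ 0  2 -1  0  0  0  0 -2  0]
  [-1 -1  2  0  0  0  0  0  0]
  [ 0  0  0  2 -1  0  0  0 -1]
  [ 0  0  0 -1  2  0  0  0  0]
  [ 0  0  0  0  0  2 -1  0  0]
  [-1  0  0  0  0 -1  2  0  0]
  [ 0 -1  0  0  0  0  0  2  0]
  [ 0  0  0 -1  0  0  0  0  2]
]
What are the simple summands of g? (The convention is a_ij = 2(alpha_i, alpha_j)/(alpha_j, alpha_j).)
type A_3 + type B_6

The diagram associated to this matrix has two connected components: the simple roots {alpha_4, alpha_5, alpha_9} form a chain of 3 nodes with single edges (A_3), and {alpha_1, alpha_2, alpha_3, alpha_6, alpha_7, alpha_8} form a chain of 6 nodes with a double edge at one end; the terminal node there is the unique short simple root (B_6). A semisimple Lie algebra decomposes uniquely as the direct sum of simple ideals, one per connected component of its Dynkin diagram, so g ≅ A_3 ⊕ B_6 (dimension 15 + 78 = 93).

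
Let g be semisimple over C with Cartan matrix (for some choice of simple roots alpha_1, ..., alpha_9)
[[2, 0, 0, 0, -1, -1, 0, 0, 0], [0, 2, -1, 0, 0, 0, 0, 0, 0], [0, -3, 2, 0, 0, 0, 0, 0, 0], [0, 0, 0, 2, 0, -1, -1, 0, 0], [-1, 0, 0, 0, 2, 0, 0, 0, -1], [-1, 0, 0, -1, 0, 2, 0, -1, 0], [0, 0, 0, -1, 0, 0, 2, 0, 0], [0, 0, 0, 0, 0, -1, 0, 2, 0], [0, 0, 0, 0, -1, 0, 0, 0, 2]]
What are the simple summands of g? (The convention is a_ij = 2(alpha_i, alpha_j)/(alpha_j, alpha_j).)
type E_7 + type G_2

The diagram associated to this matrix has two connected components: the simple roots {alpha_1, alpha_4, alpha_5, alpha_6, alpha_7, alpha_8, alpha_9} form a chain of 6 nodes with one extra node attached to the third node from one end (E_7), and {alpha_2, alpha_3} form two nodes joined by a triple edge (G_2). A semisimple Lie algebra decomposes uniquely as the direct sum of simple ideals, one per connected component of its Dynkin diagram, so g ≅ E_7 ⊕ G_2 (dimension 133 + 14 = 147).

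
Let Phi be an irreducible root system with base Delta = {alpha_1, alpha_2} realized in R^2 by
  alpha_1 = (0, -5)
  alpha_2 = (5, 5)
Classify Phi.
B2

Compute the Cartan integers a_ij = 2(alpha_i, alpha_j)/(alpha_j, alpha_j); the resulting 2x2 Cartan matrix is
[[2, -1], [-2, 2]].
The roots have two lengths (squared-length ratio 2:1); the short ones are alpha_{1}. The associated Dynkin diagram is a chain of 2 nodes with a double edge at one end; the terminal node there is the unique short simple root (B_2), so the type is B_2 (the algebra so(5)).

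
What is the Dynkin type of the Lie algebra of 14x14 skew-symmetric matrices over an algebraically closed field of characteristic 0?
This is so(14) with 14 even, which has dimension 14(14-1)/2 = 91 and rank 14/2 = 7. In the classification of classical Lie algebras, the orthogonal algebra so(2n) in an even number of variables has type D_n; here n = 7, so the Dynkin diagram is a chain of 5 nodes with a fork of two nodes at one end (D_7). Hence the type is D_7.

D7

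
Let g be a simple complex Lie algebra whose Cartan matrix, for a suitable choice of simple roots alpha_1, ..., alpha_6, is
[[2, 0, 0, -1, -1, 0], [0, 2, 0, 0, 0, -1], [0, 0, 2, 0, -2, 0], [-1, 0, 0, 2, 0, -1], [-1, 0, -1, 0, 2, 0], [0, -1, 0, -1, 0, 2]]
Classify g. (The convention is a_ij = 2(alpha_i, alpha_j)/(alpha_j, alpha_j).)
The matrix has rank 6 with 2's on the diagonal. Reading the off-diagonal entries as Dynkin edges (a single edge where a_ij = a_ji = -1; a double or triple edge where a_ij * a_ji = 2 or 3), the diagram is a chain of 6 nodes with a double edge at one end; the terminal node there is the unique long simple root (C_6). One simple-root ordering that puts it in standard form is (alpha_2, alpha_6, alpha_4, alpha_1, alpha_5, alpha_3). So the algebra is type C_6, i.e. sp(12).

type C_6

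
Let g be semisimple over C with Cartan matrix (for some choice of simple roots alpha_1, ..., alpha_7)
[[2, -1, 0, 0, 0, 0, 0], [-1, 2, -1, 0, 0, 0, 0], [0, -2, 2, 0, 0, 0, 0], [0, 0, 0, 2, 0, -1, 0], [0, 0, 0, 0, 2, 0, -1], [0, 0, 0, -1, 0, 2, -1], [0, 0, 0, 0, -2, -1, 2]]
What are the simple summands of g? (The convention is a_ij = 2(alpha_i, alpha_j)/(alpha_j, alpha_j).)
The diagram associated to this matrix has two connected components: the simple roots {alpha_4, alpha_5, alpha_6, alpha_7} form a chain of 4 nodes with a double edge at one end; the terminal node there is the unique short simple root (B_4), and {alpha_1, alpha_2, alpha_3} form a chain of 3 nodes with a double edge at one end; the terminal node there is the unique long simple root (C_3). A semisimple Lie algebra decomposes uniquely as the direct sum of simple ideals, one per connected component of its Dynkin diagram, so g ≅ B_4 ⊕ C_3 (dimension 36 + 21 = 57).

B4 ⊕ C3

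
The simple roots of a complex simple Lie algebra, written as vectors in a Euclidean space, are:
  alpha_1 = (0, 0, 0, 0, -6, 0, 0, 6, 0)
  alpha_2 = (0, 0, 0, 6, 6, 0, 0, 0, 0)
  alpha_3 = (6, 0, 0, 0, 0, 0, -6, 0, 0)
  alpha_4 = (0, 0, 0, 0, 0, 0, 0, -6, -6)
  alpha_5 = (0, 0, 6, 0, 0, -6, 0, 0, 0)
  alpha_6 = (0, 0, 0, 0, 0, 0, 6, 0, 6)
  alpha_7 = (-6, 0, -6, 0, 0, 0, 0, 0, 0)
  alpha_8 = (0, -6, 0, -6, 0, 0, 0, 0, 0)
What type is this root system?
A_8 (sl(9))

Compute the Cartan integers a_ij = 2(alpha_i, alpha_j)/(alpha_j, alpha_j); the resulting 8x8 Cartan matrix is
[[2, -1, 0, -1, 0, 0, 0, 0], [-1, 2, 0, 0, 0, 0, 0, -1], [0, 0, 2, 0, 0, -1, -1, 0], [-1, 0, 0, 2, 0, -1, 0, 0], [0, 0, 0, 0, 2, 0, -1, 0], [0, 0, -1, -1, 0, 2, 0, 0], [0, 0, -1, 0, -1, 0, 2, 0], [0, -1, 0, 0, 0, 0, 0, 2]].
All simple roots have the same length, so the diagram is simply laced. The associated Dynkin diagram is a chain of 8 nodes with single edges (A_8), so the type is A_8 (the algebra sl(9)).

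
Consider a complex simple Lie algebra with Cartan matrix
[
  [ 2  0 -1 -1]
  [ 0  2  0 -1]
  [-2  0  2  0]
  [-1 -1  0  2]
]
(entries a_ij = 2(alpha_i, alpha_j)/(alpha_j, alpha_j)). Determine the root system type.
type C_4

The matrix has rank 4 with 2's on the diagonal. Reading the off-diagonal entries as Dynkin edges (a single edge where a_ij = a_ji = -1; a double or triple edge where a_ij * a_ji = 2 or 3), the diagram is a chain of 4 nodes with a double edge at one end; the terminal node there is the unique long simple root (C_4). One simple-root ordering that puts it in standard form is (alpha_2, alpha_4, alpha_1, alpha_3). So the algebra is type C_4, i.e. sp(8).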